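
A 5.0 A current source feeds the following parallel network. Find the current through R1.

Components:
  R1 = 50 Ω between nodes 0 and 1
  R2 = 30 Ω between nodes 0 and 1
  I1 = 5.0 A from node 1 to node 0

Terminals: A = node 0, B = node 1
All resistors sit directly between nodes 0 and 1, so they are in parallel and share one voltage V; the full source current 5 A splits among them.
1/R_par = 1/50 + 1/30 = 0.05333 S  =>  R_par = 18.75 Ω
V = I × R_par = 5 × 18.75 = 93.75 V
I_R1 = V/R1 = 93.75/50 = 1.875 A

Final answer: 1.875 A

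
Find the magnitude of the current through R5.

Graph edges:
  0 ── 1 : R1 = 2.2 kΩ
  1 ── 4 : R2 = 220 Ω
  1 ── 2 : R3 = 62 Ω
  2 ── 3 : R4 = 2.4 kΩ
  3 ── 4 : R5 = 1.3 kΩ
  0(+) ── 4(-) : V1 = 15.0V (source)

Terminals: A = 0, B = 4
Nodal analysis, taking node 4 as the 0 V reference.
Source V1 fixes V_0 = 15 V.
KCL at each unknown node (sum of currents leaving = 0; resistances in Ω):
  Node 1: (V_1 - 15)/2200 + (V_1 - 0)/220 + (V_1 - V_2)/62 = 0
  Node 2: (V_2 - V_1)/62 + (V_2 - V_3)/2400 = 0
  Node 3: (V_3 - V_2)/2400 + (V_3 - 0)/1300 = 0
Collecting terms (coefficients in siemens):
  0.02113·V_1 - 0.01613·V_2 = 0.006818
  0.01655·V_2 - 0.01613·V_1 - 0.0004167·V_3 = 0
  0.001186·V_3 - 0.0004167·V_2 = 0
Solving these 3 simultaneous equations (Gaussian elimination) gives:
  V_1 = 1.295 V, V_2 = 1.273 V, V_3 = 0.4474 V
I_R5 = (V_3 - V_4)/R5 = (0.4474 - 0)/1300 = 0.0003442 A
|I_R5| = 0.0003442 A

Final answer: |I_R5| = 0.0003442 A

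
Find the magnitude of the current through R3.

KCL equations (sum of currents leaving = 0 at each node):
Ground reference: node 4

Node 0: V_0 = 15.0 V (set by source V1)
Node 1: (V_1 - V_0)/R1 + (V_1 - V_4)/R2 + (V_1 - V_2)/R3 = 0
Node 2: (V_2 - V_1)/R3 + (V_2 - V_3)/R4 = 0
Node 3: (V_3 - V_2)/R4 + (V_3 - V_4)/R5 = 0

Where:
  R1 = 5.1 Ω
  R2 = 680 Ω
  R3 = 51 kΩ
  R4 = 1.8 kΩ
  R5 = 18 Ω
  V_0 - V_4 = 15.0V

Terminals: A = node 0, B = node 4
Nodal analysis, taking node 4 as the 0 V reference.
Source V1 fixes V_0 = 15 V.
KCL at each unknown node (sum of currents leaving = 0; resistances in Ω):
  Node 1: (V_1 - 15)/5.1 + (V_1 - 0)/680 + (V_1 - V_2)/51000 = 0
  Node 2: (V_2 - V_1)/51000 + (V_2 - V_3)/1800 = 0
  Node 3: (V_3 - V_2)/1800 + (V_3 - 0)/18 = 0
Collecting terms (coefficients in siemens):
  0.1976·V_1 - 0.00001961·V_2 = 2.941
  0.0005752·V_2 - 0.00001961·V_1 - 0.0005556·V_3 = 0
  0.05611·V_3 - 0.0005556·V_2 = 0
Solving these 3 simultaneous equations (Gaussian elimination) gives:
  V_1 = 14.89 V, V_2 = 0.5124 V, V_3 = 0.005073 V
I_R3 = (V_1 - V_2)/R3 = (14.89 - 0.5124)/51000 = 0.0002819 A
|I_R3| = 0.0002819 A

Final answer: |I_R3| = 0.0002819 A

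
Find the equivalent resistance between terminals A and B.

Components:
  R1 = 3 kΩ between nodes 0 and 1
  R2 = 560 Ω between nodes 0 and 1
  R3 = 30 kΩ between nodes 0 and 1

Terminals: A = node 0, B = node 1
Reduce the network between node 0 (A) and node 1 (B) by series/parallel combination:
  Rp1 = R1 ‖ R2 ‖ R3 (parallel, all between nodes 0 and 1) = 1/(1/3000 + 1/560 + 1/30000) = 464.6 Ω
R_eq = 464.6 Ω

Final answer: 464.6 Ω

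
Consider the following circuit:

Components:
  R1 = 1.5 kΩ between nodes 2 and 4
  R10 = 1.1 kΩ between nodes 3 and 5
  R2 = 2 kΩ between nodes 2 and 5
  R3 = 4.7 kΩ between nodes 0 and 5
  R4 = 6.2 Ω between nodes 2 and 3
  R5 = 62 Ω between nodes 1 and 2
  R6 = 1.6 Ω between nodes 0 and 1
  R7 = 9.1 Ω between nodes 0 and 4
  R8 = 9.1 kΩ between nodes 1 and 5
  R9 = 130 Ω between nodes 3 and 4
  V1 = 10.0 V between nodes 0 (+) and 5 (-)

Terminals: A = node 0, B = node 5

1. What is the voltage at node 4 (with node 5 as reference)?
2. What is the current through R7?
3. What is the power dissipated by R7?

Nodal analysis, taking node 5 as the 0 V reference.
Source V1 fixes V_0 = 10 V.
KCL at each unknown node (sum of currents leaving = 0; resistances in Ω):
  Node 1: (V_1 - V_2)/62 + (V_1 - 10)/1.6 + (V_1 - 0)/9100 = 0
  Node 2: (V_2 - V_4)/1500 + (V_2 - 0)/2000 + (V_2 - V_3)/6.2 + (V_2 - V_1)/62 = 0
  Node 3: (V_3 - V_2)/6.2 + (V_3 - V_4)/130 + (V_3 - 0)/1100 = 0
  Node 4: (V_4 - V_2)/1500 + (V_4 - 10)/9.1 + (V_4 - V_3)/130 = 0
Collecting terms (coefficients in siemens):
  0.6412·V_1 - 0.01613·V_2 = 6.25
  0.1786·V_2 - 0.01613·V_1 - 0.1613·V_3 - 0.0006667·V_4 = 0
  0.1699·V_3 - 0.1613·V_2 - 0.007692·V_4 = 0
  0.1182·V_4 - 0.0006667·V_2 - 0.007692·V_3 = 1.099
Solving these 4 simultaneous equations (Gaussian elimination) gives:
  V_1 = 9.984 V, V_2 = 9.442 V, V_3 = 9.415 V, V_4 = 9.959 V
Part 1:
  Read off the nodal solution: V_4 = 9.959 V
Part 2:
  I_R7 = (V_0 - V_4)/R7 = (10 - 9.959)/9.1 = 0.00453 A
  Magnitude: I_R7 = 0.00453 A
Part 3:
  I_R7 = (V_0 - V_4)/R7 = (10 - 9.959)/9.1 = 0.00453 A
  P_R7 = I_R7² × R7 = (0.00453)² × 9.1 = 0.0001868 W

Final answers:
1. V_4 = 9.959 V
2. I_R7 = 0.00453 A
3. P_R7 = 0.0001868 W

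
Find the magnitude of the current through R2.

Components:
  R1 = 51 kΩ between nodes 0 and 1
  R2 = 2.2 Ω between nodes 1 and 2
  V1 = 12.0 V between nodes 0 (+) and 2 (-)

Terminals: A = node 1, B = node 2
Nodal analysis, taking node 2 as the 0 V reference.
Source V1 fixes V_0 = 12 V.
KCL at each unknown node (sum of currents leaving = 0; resistances in Ω):
  Node 1: (V_1 - 12)/51000 + (V_1 - 0)/2.2 = 0
Collecting terms: 0.4546 × V_1 = 0.0002353  =>  V_1 = 0.0005176 V
I_R2 = (V_1 - V_2)/R2 = (0.0005176 - 0)/2.2 = 0.0002353 A
|I_R2| = 0.0002353 A

Final answer: |I_R2| = 0.0002353 A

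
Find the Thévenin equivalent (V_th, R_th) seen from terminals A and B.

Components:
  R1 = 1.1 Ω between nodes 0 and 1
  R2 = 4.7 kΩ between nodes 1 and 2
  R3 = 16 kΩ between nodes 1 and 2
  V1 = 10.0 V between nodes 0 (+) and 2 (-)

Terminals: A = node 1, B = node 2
Step 1 — V_th is the open-circuit voltage V_A - V_B (nothing connected across the terminals).
Nodal analysis, taking node 2 as the 0 V reference.
Source V1 fixes V_0 = 10 V.
KCL at each unknown node (sum of currents leaving = 0; resistances in Ω):
  Node 1: (V_1 - 10)/1.1 + (V_1 - 0)/4700 + (V_1 - 0)/16000 = 0
Collecting terms: 0.9094 × V_1 = 9.091  =>  V_1 = 9.997 V
V_th = V_1 - V_2 = 9.997 - 0 = 9.997 V
Step 2 — R_th: zero the source — replace V1 by a short circuit (node 2 merges into node 0) — and find the resistance seen between A (node 1) and B (node 0).
Reduce the network between node 1 (A) and node 0 (B) by series/parallel combination:
  Rp1 = R1 ‖ R2 ‖ R3 (parallel, all between nodes 0 and 1) = 1/(1/1.1 + 1/4700 + 1/16000) = 1.1 Ω
R_th = 1.1 Ω

Final answer: V_th = 9.997 V, R_th = 1.1 Ω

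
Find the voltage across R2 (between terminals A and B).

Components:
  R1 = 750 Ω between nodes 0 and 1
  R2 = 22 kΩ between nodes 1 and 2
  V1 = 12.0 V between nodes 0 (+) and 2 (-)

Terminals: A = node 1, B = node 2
R1 and R2 are in series across V1 (node 0 → node 1 → node 2), and the output A–B is taken across R2, so this is a voltage divider.
Series current: I = V1/(R1 + R2) = 12/(750 + 22000) = 12/22750 = 0.0005275 A
V_R2 = I × R2 = V1 × R2/(R1 + R2) = 12 × 22000/22750 = 11.6 V

Final answer: 11.6 V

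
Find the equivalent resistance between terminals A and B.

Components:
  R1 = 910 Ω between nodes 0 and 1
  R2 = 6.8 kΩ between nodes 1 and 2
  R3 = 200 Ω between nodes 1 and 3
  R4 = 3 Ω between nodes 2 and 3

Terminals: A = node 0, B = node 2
Reduce the network between node 0 (A) and node 2 (B) by series/parallel combination:
  Rs1 = R3 + R4 (series, joined only at node 3) = 200 + 3 = 203 Ω
  Rp1 = R2 ‖ Rs1 (parallel, both between nodes 1 and 2) = 1/(1/6800 + 1/203) = 197.1 Ω
  Rs2 = R1 + Rp1 (series, joined only at node 1) = 910 + 197.1 = 1107 Ω
R_eq = 1.107 kΩ

Final answer: 1.107 kΩ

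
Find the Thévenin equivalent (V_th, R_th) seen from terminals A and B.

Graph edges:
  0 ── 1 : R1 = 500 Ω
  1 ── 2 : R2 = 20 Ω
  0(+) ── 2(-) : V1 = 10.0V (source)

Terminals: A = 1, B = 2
Step 1 — V_th is the open-circuit voltage V_A - V_B (nothing connected across the terminals).
Nodal analysis, taking node 2 as the 0 V reference.
Source V1 fixes V_0 = 10 V.
KCL at each unknown node (sum of currents leaving = 0; resistances in Ω):
  Node 1: (V_1 - 10)/500 + (V_1 - 0)/20 = 0
Collecting terms: 0.052 × V_1 = 0.02  =>  V_1 = 0.3846 V
V_th = V_1 - V_2 = 0.3846 - 0 = 0.3846 V
Step 2 — R_th: zero the source — replace V1 by a short circuit (node 2 merges into node 0) — and find the resistance seen between A (node 1) and B (node 0).
Reduce the network between node 1 (A) and node 0 (B) by series/parallel combination:
  Rp1 = R1 ‖ R2 (parallel, both between nodes 0 and 1) = 1/(1/500 + 1/20) = 19.23 Ω
R_th = 19.23 Ω

Final answer: V_th = 0.3846 V, R_th = 19.23 Ω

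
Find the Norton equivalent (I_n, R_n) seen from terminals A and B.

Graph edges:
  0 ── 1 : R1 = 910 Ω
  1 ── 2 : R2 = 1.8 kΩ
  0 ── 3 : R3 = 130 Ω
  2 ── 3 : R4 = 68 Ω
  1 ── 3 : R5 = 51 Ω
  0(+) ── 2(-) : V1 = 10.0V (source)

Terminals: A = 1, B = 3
Find the Thévenin equivalent first; then I_n = V_th/R_th and R_n = R_th.
Step 1 — V_th is the open-circuit voltage V_A - V_B (nothing connected across the terminals).
Nodal analysis, taking node 2 as the 0 V reference.
Source V1 fixes V_0 = 10 V.
KCL at each unknown node (sum of currents leaving = 0; resistances in Ω):
  Node 1: (V_1 - 10)/910 + (V_1 - 0)/1800 + (V_1 - V_3)/51 = 0
  Node 3: (V_3 - 10)/130 + (V_3 - 0)/68 + (V_3 - V_1)/51 = 0
Collecting terms (coefficients in siemens):
  0.02126·V_1 - 0.01961·V_3 = 0.01099
  0.04201·V_3 - 0.01961·V_1 = 0.07692
Determinant D = (0.02126)(0.04201) - (-0.01961)(-0.01961) = 0.0005087
V_1 = [(0.01099)(0.04201) - (-0.01961)(0.07692)]/D = 3.873 V
V_3 = [(0.02126)(0.07692) - (0.01099)(-0.01961)]/D = 3.639 V
V_th = V_1 - V_3 = 3.873 - 3.639 = 0.2337 V
Step 2 — R_th: zero the source — replace V1 by a short circuit (node 2 merges into node 0) — and find the resistance seen between A (node 1) and B (node 3).
Reduce the network between node 1 (A) and node 3 (B) by series/parallel combination:
  Rp1 = R1 ‖ R2 (parallel, both between nodes 0 and 1) = 1/(1/910 + 1/1800) = 604.4 Ω
  Rp2 = R3 ‖ R4 (parallel, both between nodes 0 and 3) = 1/(1/130 + 1/68) = 44.65 Ω
  Rs1 = Rp1 + Rp2 (series, joined only at node 0) = 604.4 + 44.65 = 649.1 Ω
  Rp3 = R5 ‖ Rs1 (parallel, both between nodes 1 and 3) = 1/(1/51 + 1/649.1) = 47.28 Ω
R_th = 47.28 Ω
I_n = V_th/R_th = 0.2337/47.28 = 0.004942 A, and R_n = R_th = 47.28 Ω

Final answer: I_n = 0.004942 A, R_n = 47.28 Ω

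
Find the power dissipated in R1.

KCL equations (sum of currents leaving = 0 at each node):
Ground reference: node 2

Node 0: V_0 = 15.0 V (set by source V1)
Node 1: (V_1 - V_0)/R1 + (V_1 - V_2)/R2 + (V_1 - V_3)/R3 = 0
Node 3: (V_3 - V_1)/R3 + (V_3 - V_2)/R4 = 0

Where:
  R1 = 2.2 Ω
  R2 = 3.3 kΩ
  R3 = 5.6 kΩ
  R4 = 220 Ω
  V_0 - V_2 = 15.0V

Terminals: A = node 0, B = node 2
Nodal analysis, taking node 2 as the 0 V reference.
Source V1 fixes V_0 = 15 V.
KCL at each unknown node (sum of currents leaving = 0; resistances in Ω):
  Node 1: (V_1 - 15)/2.2 + (V_1 - 0)/3300 + (V_1 - V_3)/5600 = 0
  Node 3: (V_3 - V_1)/5600 + (V_3 - 0)/220 = 0
Collecting terms (coefficients in siemens):
  0.455·V_1 - 0.0001786·V_3 = 6.818
  0.004724·V_3 - 0.0001786·V_1 = 0
Determinant D = (0.455)(0.004724) - (-0.0001786)(-0.0001786) = 0.00215
V_1 = [(6.818)(0.004724) - (-0.0001786)(0)]/D = 14.98 V
V_3 = [(0.455)(0) - (6.818)(-0.0001786)]/D = 0.5664 V
I_R1 = (V_0 - V_1)/R1 = (15 - 14.98)/2.2 = 0.007115 A
P_R1 = I_R1² × R1 = (0.007115)² × 2.2 = 0.0001114 W

Final answer: 0.0001114 W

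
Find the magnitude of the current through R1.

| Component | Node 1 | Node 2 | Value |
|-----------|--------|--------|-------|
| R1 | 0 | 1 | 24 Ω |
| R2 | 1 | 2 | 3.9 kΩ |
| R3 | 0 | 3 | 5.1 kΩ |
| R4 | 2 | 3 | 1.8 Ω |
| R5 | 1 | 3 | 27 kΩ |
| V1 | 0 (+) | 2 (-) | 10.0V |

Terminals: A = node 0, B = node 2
Nodal analysis, taking node 2 as the 0 V reference.
Source V1 fixes V_0 = 10 V.
KCL at each unknown node (sum of currents leaving = 0; resistances in Ω):
  Node 1: (V_1 - 10)/24 + (V_1 - 0)/3900 + (V_1 - V_3)/27000 = 0
  Node 3: (V_3 - 10)/5100 + (V_3 - 0)/1.8 + (V_3 - V_1)/27000 = 0
Collecting terms (coefficients in siemens):
  0.04196·V_1 - 0.00003704·V_3 = 0.4167
  0.5558·V_3 - 0.00003704·V_1 = 0.001961
Determinant D = (0.04196)(0.5558) - (-0.00003704)(-0.00003704) = 0.02332
V_1 = [(0.4167)(0.5558) - (-0.00003704)(0.001961)]/D = 9.93 V
V_3 = [(0.04196)(0.001961) - (0.4167)(-0.00003704)]/D = 0.00419 V
I_R1 = (V_0 - V_1)/R1 = (10 - 9.93)/24 = 0.002914 A
|I_R1| = 0.002914 A

Final answer: |I_R1| = 0.002914 A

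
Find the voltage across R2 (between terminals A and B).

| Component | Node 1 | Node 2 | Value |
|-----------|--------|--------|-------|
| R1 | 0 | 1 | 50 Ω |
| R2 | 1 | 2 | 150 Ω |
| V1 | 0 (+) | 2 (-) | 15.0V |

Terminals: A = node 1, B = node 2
R1 and R2 are in series across V1 (node 0 → node 1 → node 2), and the output A–B is taken across R2, so this is a voltage divider.
Series current: I = V1/(R1 + R2) = 15/(50 + 150) = 15/200 = 0.075 A
V_R2 = I × R2 = V1 × R2/(R1 + R2) = 15 × 150/200 = 11.25 V

Final answer: 11.25 V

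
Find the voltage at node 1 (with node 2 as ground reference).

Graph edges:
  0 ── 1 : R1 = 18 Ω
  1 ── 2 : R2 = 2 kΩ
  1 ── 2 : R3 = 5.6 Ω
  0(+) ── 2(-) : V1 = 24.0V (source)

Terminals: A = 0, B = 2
Nodal analysis, taking node 2 as the 0 V reference.
Source V1 fixes V_0 = 24 V.
KCL at each unknown node (sum of currents leaving = 0; resistances in Ω):
  Node 1: (V_1 - 24)/18 + (V_1 - 0)/2000 + (V_1 - 0)/5.6 = 0
Collecting terms: 0.2346 × V_1 = 1.333  =>  V_1 = 5.683 V
The requested potential is V_1 = 5.683 V.

Final answer: V_1 = 5.683 V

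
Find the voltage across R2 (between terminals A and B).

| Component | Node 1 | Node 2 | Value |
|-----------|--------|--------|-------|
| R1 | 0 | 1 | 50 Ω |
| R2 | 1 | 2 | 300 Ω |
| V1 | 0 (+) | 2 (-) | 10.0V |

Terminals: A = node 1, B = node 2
R1 and R2 are in series across V1 (node 0 → node 1 → node 2), and the output A–B is taken across R2, so this is a voltage divider.
Series current: I = V1/(R1 + R2) = 10/(50 + 300) = 10/350 = 0.02857 A
V_R2 = I × R2 = V1 × R2/(R1 + R2) = 10 × 300/350 = 8.571 V

Final answer: 8.571 V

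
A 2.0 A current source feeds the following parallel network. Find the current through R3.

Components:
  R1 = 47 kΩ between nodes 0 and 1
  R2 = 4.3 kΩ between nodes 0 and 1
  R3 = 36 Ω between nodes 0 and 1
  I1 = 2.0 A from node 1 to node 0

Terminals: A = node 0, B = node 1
All resistors sit directly between nodes 0 and 1, so they are in parallel and share one voltage V; the full source current 2 A splits among them.
1/R_par = 1/47000 + 1/4300 + 1/36 = 0.02803 S  =>  R_par = 35.67 Ω
V = I × R_par = 2 × 35.67 = 71.35 V
I_R3 = V/R3 = 71.35/36 = 1.982 A

Final answer: 1.982 A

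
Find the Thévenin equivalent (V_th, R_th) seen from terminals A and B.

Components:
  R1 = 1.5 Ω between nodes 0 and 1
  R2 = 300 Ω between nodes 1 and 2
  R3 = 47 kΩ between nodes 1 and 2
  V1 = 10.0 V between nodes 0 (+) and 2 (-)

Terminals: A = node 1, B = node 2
Step 1 — V_th is the open-circuit voltage V_A - V_B (nothing connected across the terminals).
Nodal analysis, taking node 2 as the 0 V reference.
Source V1 fixes V_0 = 10 V.
KCL at each unknown node (sum of currents leaving = 0; resistances in Ω):
  Node 1: (V_1 - 10)/1.5 + (V_1 - 0)/300 + (V_1 - 0)/47000 = 0
Collecting terms: 0.67 × V_1 = 6.667  =>  V_1 = 9.95 V
V_th = V_1 - V_2 = 9.95 - 0 = 9.95 V
Step 2 — R_th: zero the source — replace V1 by a short circuit (node 2 merges into node 0) — and find the resistance seen between A (node 1) and B (node 0).
Reduce the network between node 1 (A) and node 0 (B) by series/parallel combination:
  Rp1 = R1 ‖ R2 ‖ R3 (parallel, all between nodes 0 and 1) = 1/(1/1.5 + 1/300 + 1/47000) = 1.492 Ω
R_th = 1.492 Ω

Final answer: V_th = 9.95 V, R_th = 1.492 Ω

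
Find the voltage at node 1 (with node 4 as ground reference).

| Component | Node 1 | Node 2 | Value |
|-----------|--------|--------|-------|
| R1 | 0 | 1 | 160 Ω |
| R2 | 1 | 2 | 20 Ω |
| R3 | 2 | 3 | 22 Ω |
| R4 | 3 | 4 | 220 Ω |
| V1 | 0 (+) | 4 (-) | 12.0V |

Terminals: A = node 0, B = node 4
Nodal analysis, taking node 4 as the 0 V reference.
Source V1 fixes V_0 = 12 V.
KCL at each unknown node (sum of currents leaving = 0; resistances in Ω):
  Node 1: (V_1 - 12)/160 + (V_1 - V_2)/20 = 0
  Node 2: (V_2 - V_1)/20 + (V_2 - V_3)/22 = 0
  Node 3: (V_3 - V_2)/22 + (V_3 - 0)/220 = 0
Collecting terms (coefficients in siemens):
  0.05625·V_1 - 0.05·V_2 = 0.075
  0.09545·V_2 - 0.05·V_1 - 0.04545·V_3 = 0
  0.05·V_3 - 0.04545·V_2 = 0
Solving these 3 simultaneous equations (Gaussian elimination) gives:
  V_1 = 7.45 V, V_2 = 6.882 V, V_3 = 6.256 V
The requested potential is V_1 = 7.45 V.

Final answer: V_1 = 7.45 V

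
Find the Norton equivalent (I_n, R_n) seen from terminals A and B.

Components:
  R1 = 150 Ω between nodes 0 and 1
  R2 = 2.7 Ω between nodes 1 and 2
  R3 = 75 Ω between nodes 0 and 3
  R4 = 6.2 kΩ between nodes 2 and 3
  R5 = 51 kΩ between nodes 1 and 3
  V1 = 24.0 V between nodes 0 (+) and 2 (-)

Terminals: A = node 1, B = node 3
Find the Thévenin equivalent first; then I_n = V_th/R_th and R_n = R_th.
Step 1 — V_th is the open-circuit voltage V_A - V_B (nothing connected across the terminals).
Nodal analysis, taking node 2 as the 0 V reference.
Source V1 fixes V_0 = 24 V.
KCL at each unknown node (sum of currents leaving = 0; resistances in Ω):
  Node 1: (V_1 - 24)/150 + (V_1 - 0)/2.7 + (V_1 - V_3)/51000 = 0
  Node 3: (V_3 - 24)/75 + (V_3 - 0)/6200 + (V_3 - V_1)/51000 = 0
Collecting terms (coefficients in siemens):
  0.3771·V_1 - 0.00001961·V_3 = 0.16
  0.01351·V_3 - 0.00001961·V_1 = 0.32
Determinant D = (0.3771)(0.01351) - (-0.00001961)(-0.00001961) = 0.005096
V_1 = [(0.16)(0.01351) - (-0.00001961)(0.32)]/D = 0.4256 V
V_3 = [(0.3771)(0.32) - (0.16)(-0.00001961)]/D = 23.68 V
V_th = V_1 - V_3 = 0.4256 - 23.68 = -23.25 V
Step 2 — R_th: zero the source — replace V1 by a short circuit (node 2 merges into node 0) — and find the resistance seen between A (node 1) and B (node 3).
Reduce the network between node 1 (A) and node 3 (B) by series/parallel combination:
  Rp1 = R1 ‖ R2 (parallel, both between nodes 0 and 1) = 1/(1/150 + 1/2.7) = 2.652 Ω
  Rp2 = R3 ‖ R4 (parallel, both between nodes 0 and 3) = 1/(1/75 + 1/6200) = 74.1 Ω
  Rs1 = Rp1 + Rp2 (series, joined only at node 0) = 2.652 + 74.1 = 76.76 Ω
  Rp3 = R5 ‖ Rs1 (parallel, both between nodes 1 and 3) = 1/(1/51000 + 1/76.76) = 76.64 Ω
R_th = 76.64 Ω
I_n = V_th/R_th = -23.25/76.64 = -0.3034 A, and R_n = R_th = 76.64 Ω

Final answer: I_n = -0.3034 A, R_n = 76.64 Ω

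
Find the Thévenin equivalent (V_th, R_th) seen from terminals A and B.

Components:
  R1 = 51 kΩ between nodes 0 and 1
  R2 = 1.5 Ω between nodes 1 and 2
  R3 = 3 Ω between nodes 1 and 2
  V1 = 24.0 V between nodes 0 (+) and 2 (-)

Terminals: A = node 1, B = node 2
Step 1 — V_th is the open-circuit voltage V_A - V_B (nothing connected across the terminals).
Nodal analysis, taking node 2 as the 0 V reference.
Source V1 fixes V_0 = 24 V.
KCL at each unknown node (sum of currents leaving = 0; resistances in Ω):
  Node 1: (V_1 - 24)/51000 + (V_1 - 0)/1.5 + (V_1 - 0)/3 = 0
Collecting terms: 1 × V_1 = 0.0004706  =>  V_1 = 0.0004706 V
V_th = V_1 - V_2 = 0.0004706 - 0 = 0.0004706 V
Step 2 — R_th: zero the source — replace V1 by a short circuit (node 2 merges into node 0) — and find the resistance seen between A (node 1) and B (node 0).
Reduce the network between node 1 (A) and node 0 (B) by series/parallel combination:
  Rp1 = R1 ‖ R2 ‖ R3 (parallel, all between nodes 0 and 1) = 1/(1/51000 + 1/1.5 + 1/3) = 1 Ω
R_th = 1 Ω

Final answer: V_th = 0.0004706 V, R_th = 1 Ω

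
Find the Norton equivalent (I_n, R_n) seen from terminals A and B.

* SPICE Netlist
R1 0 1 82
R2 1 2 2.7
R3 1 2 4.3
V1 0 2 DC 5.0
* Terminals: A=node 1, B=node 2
Find the Thévenin equivalent first; then I_n = V_th/R_th and R_n = R_th.
Step 1 — V_th is the open-circuit voltage V_A - V_B (nothing connected across the terminals).
Nodal analysis, taking node 2 as the 0 V reference.
Source V1 fixes V_0 = 5 V.
KCL at each unknown node (sum of currents leaving = 0; resistances in Ω):
  Node 1: (V_1 - 5)/82 + (V_1 - 0)/2.7 + (V_1 - 0)/4.3 = 0
Collecting terms: 0.6151 × V_1 = 0.06098  =>  V_1 = 0.09913 V
V_th = V_1 - V_2 = 0.09913 - 0 = 0.09913 V
Step 2 — R_th: zero the source — replace V1 by a short circuit (node 2 merges into node 0) — and find the resistance seen between A (node 1) and B (node 0).
Reduce the network between node 1 (A) and node 0 (B) by series/parallel combination:
  Rp1 = R1 ‖ R2 ‖ R3 (parallel, all between nodes 0 and 1) = 1/(1/82 + 1/2.7 + 1/4.3) = 1.626 Ω
R_th = 1.626 Ω
I_n = V_th/R_th = 0.09913/1.626 = 0.06098 A, and R_n = R_th = 1.626 Ω

Final answer: I_n = 0.06098 A, R_n = 1.626 Ω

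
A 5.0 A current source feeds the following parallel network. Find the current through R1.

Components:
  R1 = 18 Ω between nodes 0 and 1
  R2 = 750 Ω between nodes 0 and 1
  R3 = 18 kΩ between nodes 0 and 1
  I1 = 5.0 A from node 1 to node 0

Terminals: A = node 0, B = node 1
All resistors sit directly between nodes 0 and 1, so they are in parallel and share one voltage V; the full source current 5 A splits among them.
1/R_par = 1/18 + 1/750 + 1/18000 = 0.05694 S  =>  R_par = 17.56 Ω
V = I × R_par = 5 × 17.56 = 87.8 V
I_R1 = V/R1 = 87.8/18 = 4.878 A

Final answer: 4.878 A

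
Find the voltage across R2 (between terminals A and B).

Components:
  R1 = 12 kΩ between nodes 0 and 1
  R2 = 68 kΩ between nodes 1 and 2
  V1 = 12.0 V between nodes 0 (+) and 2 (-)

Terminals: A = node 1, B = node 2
R1 and R2 are in series across V1 (node 0 → node 1 → node 2), and the output A–B is taken across R2, so this is a voltage divider.
Series current: I = V1/(R1 + R2) = 12/(12000 + 68000) = 12/80000 = 0.00015 A
V_R2 = I × R2 = V1 × R2/(R1 + R2) = 12 × 68000/80000 = 10.2 V

Final answer: 10.2 V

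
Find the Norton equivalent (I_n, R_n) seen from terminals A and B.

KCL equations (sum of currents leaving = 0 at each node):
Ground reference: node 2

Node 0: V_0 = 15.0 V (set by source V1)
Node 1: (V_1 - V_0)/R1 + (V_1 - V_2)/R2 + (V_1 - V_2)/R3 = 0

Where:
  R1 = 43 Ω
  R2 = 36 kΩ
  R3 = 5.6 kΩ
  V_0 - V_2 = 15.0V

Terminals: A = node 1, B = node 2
Find the Thévenin equivalent first; then I_n = V_th/R_th and R_n = R_th.
Step 1 — V_th is the open-circuit voltage V_A - V_B (nothing connected across the terminals).
Nodal analysis, taking node 2 as the 0 V reference.
Source V1 fixes V_0 = 15 V.
KCL at each unknown node (sum of currents leaving = 0; resistances in Ω):
  Node 1: (V_1 - 15)/43 + (V_1 - 0)/36000 + (V_1 - 0)/5600 = 0
Collecting terms: 0.02346 × V_1 = 0.3488  =>  V_1 = 14.87 V
V_th = V_1 - V_2 = 14.87 - 0 = 14.87 V
Step 2 — R_th: zero the source — replace V1 by a short circuit (node 2 merges into node 0) — and find the resistance seen between A (node 1) and B (node 0).
Reduce the network between node 1 (A) and node 0 (B) by series/parallel combination:
  Rp1 = R1 ‖ R2 ‖ R3 (parallel, all between nodes 0 and 1) = 1/(1/43 + 1/36000 + 1/5600) = 42.62 Ω
R_th = 42.62 Ω
I_n = V_th/R_th = 14.87/42.62 = 0.3488 A, and R_n = R_th = 42.62 Ω

Final answer: I_n = 0.3488 A, R_n = 42.62 Ω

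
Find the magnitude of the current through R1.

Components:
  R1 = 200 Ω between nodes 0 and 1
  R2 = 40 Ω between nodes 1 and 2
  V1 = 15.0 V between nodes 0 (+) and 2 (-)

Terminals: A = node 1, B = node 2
Nodal analysis, taking node 2 as the 0 V reference.
Source V1 fixes V_0 = 15 V.
KCL at each unknown node (sum of currents leaving = 0; resistances in Ω):
  Node 1: (V_1 - 15)/200 + (V_1 - 0)/40 = 0
Collecting terms: 0.03 × V_1 = 0.075  =>  V_1 = 2.5 V
I_R1 = (V_0 - V_1)/R1 = (15 - 2.5)/200 = 0.0625 A
|I_R1| = 0.0625 A

Final answer: |I_R1| = 0.0625 A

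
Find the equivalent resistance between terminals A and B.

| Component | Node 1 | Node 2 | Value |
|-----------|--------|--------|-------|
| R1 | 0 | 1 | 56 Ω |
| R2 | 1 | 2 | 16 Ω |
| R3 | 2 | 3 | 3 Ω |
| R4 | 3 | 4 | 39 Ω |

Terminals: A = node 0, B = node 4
Reduce the network between node 0 (A) and node 4 (B) by series/parallel combination:
  Rs1 = R1 + R2 (series, joined only at node 1) = 56 + 16 = 72 Ω
  Rs2 = R3 + Rs1 (series, joined only at node 2) = 3 + 72 = 75 Ω
  Rs3 = R4 + Rs2 (series, joined only at node 3) = 39 + 75 = 114 Ω
R_eq = 114 Ω

Final answer: 114 Ω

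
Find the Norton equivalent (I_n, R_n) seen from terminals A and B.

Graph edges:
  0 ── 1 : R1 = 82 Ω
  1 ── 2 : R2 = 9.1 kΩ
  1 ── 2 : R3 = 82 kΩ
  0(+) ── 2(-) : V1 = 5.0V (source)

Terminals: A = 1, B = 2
Find the Thévenin equivalent first; then I_n = V_th/R_th and R_n = R_th.
Step 1 — V_th is the open-circuit voltage V_A - V_B (nothing connected across the terminals).
Nodal analysis, taking node 2 as the 0 V reference.
Source V1 fixes V_0 = 5 V.
KCL at each unknown node (sum of currents leaving = 0; resistances in Ω):
  Node 1: (V_1 - 5)/82 + (V_1 - 0)/9100 + (V_1 - 0)/82000 = 0
Collecting terms: 0.01232 × V_1 = 0.06098  =>  V_1 = 4.95 V
V_th = V_1 - V_2 = 4.95 - 0 = 4.95 V
Step 2 — R_th: zero the source — replace V1 by a short circuit (node 2 merges into node 0) — and find the resistance seen between A (node 1) and B (node 0).
Reduce the network between node 1 (A) and node 0 (B) by series/parallel combination:
  Rp1 = R1 ‖ R2 ‖ R3 (parallel, all between nodes 0 and 1) = 1/(1/82 + 1/9100 + 1/82000) = 81.19 Ω
R_th = 81.19 Ω
I_n = V_th/R_th = 4.95/81.19 = 0.06098 A, and R_n = R_th = 81.19 Ω

Final answer: I_n = 0.06098 A, R_n = 81.19 Ω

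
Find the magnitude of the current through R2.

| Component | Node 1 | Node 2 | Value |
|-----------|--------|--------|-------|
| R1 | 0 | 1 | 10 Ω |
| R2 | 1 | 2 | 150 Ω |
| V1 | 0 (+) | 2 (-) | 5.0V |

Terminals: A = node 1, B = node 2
Nodal analysis, taking node 2 as the 0 V reference.
Source V1 fixes V_0 = 5 V.
KCL at each unknown node (sum of currents leaving = 0; resistances in Ω):
  Node 1: (V_1 - 5)/10 + (V_1 - 0)/150 = 0
Collecting terms: 0.1067 × V_1 = 0.5  =>  V_1 = 4.688 V
I_R2 = (V_1 - V_2)/R2 = (4.688 - 0)/150 = 0.03125 A
|I_R2| = 0.03125 A

Final answer: |I_R2| = 0.03125 A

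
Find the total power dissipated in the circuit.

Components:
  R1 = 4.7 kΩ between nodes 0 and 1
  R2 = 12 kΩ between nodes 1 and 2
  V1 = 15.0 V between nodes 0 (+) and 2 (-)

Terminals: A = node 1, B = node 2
Nodal analysis, taking node 2 as the 0 V reference.
Source V1 fixes V_0 = 15 V.
KCL at each unknown node (sum of currents leaving = 0; resistances in Ω):
  Node 1: (V_1 - 15)/4700 + (V_1 - 0)/12000 = 0
Collecting terms: 0.0002961 × V_1 = 0.003191  =>  V_1 = 10.78 V
Power in each resistor, P = (ΔV)²/R:
  P_R1 = (15 - 10.78)²/4700 = 0.003792 W
  P_R2 = (10.78 - 0)²/12000 = 0.009681 W
P_total = P_R1 + P_R2 = 0.01347 W

Final answer: 0.01347 W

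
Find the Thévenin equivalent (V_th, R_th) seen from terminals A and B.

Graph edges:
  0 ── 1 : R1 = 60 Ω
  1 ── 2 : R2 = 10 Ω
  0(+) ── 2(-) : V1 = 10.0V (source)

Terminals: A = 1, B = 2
Step 1 — V_th is the open-circuit voltage V_A - V_B (nothing connected across the terminals).
Nodal analysis, taking node 2 as the 0 V reference.
Source V1 fixes V_0 = 10 V.
KCL at each unknown node (sum of currents leaving = 0; resistances in Ω):
  Node 1: (V_1 - 10)/60 + (V_1 - 0)/10 = 0
Collecting terms: 0.1167 × V_1 = 0.1667  =>  V_1 = 1.429 V
V_th = V_1 - V_2 = 1.429 - 0 = 1.429 V
Step 2 — R_th: zero the source — replace V1 by a short circuit (node 2 merges into node 0) — and find the resistance seen between A (node 1) and B (node 0).
Reduce the network between node 1 (A) and node 0 (B) by series/parallel combination:
  Rp1 = R1 ‖ R2 (parallel, both between nodes 0 and 1) = 1/(1/60 + 1/10) = 8.571 Ω
R_th = 8.571 Ω

Final answer: V_th = 1.429 V, R_th = 8.571 Ω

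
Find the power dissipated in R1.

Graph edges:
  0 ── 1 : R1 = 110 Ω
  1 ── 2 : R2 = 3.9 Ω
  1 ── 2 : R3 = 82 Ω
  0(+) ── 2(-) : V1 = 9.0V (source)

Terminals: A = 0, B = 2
Nodal analysis, taking node 2 as the 0 V reference.
Source V1 fixes V_0 = 9 V.
KCL at each unknown node (sum of currents leaving = 0; resistances in Ω):
  Node 1: (V_1 - 9)/110 + (V_1 - 0)/3.9 + (V_1 - 0)/82 = 0
Collecting terms: 0.2777 × V_1 = 0.08182  =>  V_1 = 0.2946 V
I_R1 = (V_0 - V_1)/R1 = (9 - 0.2946)/110 = 0.07914 A
P_R1 = I_R1² × R1 = (0.07914)² × 110 = 0.6889 W

Final answer: 0.6889 W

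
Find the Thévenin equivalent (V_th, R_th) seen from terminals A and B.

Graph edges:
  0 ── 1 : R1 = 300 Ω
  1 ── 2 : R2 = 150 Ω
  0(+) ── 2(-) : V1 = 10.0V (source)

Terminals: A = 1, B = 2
Step 1 — V_th is the open-circuit voltage V_A - V_B (nothing connected across the terminals).
Nodal analysis, taking node 2 as the 0 V reference.
Source V1 fixes V_0 = 10 V.
KCL at each unknown node (sum of currents leaving = 0; resistances in Ω):
  Node 1: (V_1 - 10)/300 + (V_1 - 0)/150 = 0
Collecting terms: 0.01 × V_1 = 0.03333  =>  V_1 = 3.333 V
V_th = V_1 - V_2 = 3.333 - 0 = 3.333 V
Step 2 — R_th: zero the source — replace V1 by a short circuit (node 2 merges into node 0) — and find the resistance seen between A (node 1) and B (node 0).
Reduce the network between node 1 (A) and node 0 (B) by series/parallel combination:
  Rp1 = R1 ‖ R2 (parallel, both between nodes 0 and 1) = 1/(1/300 + 1/150) = 100 Ω
R_th = 100 Ω

Final answer: V_th = 3.333 V, R_th = 100 Ω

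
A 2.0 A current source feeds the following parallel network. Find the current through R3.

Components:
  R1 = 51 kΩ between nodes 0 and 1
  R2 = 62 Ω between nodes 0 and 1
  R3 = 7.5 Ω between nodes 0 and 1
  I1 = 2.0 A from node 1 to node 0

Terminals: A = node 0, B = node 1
All resistors sit directly between nodes 0 and 1, so they are in parallel and share one voltage V; the full source current 2 A splits among them.
1/R_par = 1/51000 + 1/62 + 1/7.5 = 0.1495 S  =>  R_par = 6.69 Ω
V = I × R_par = 2 × 6.69 = 13.38 V
I_R3 = V/R3 = 13.38/7.5 = 1.784 A

Final answer: 1.784 A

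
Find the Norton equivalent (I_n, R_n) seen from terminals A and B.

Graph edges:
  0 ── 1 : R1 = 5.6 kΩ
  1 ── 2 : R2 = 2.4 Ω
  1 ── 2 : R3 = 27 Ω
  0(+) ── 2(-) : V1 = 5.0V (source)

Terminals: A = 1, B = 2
Find the Thévenin equivalent first; then I_n = V_th/R_th and R_n = R_th.
Step 1 — V_th is the open-circuit voltage V_A - V_B (nothing connected across the terminals).
Nodal analysis, taking node 2 as the 0 V reference.
Source V1 fixes V_0 = 5 V.
KCL at each unknown node (sum of currents leaving = 0; resistances in Ω):
  Node 1: (V_1 - 5)/5600 + (V_1 - 0)/2.4 + (V_1 - 0)/27 = 0
Collecting terms: 0.4539 × V_1 = 0.0008929  =>  V_1 = 0.001967 V
V_th = V_1 - V_2 = 0.001967 - 0 = 0.001967 V
Step 2 — R_th: zero the source — replace V1 by a short circuit (node 2 merges into node 0) — and find the resistance seen between A (node 1) and B (node 0).
Reduce the network between node 1 (A) and node 0 (B) by series/parallel combination:
  Rp1 = R1 ‖ R2 ‖ R3 (parallel, all between nodes 0 and 1) = 1/(1/5600 + 1/2.4 + 1/27) = 2.203 Ω
R_th = 2.203 Ω
I_n = V_th/R_th = 0.001967/2.203 = 0.0008929 A, and R_n = R_th = 2.203 Ω

Final answer: I_n = 0.0008929 A, R_n = 2.203 Ω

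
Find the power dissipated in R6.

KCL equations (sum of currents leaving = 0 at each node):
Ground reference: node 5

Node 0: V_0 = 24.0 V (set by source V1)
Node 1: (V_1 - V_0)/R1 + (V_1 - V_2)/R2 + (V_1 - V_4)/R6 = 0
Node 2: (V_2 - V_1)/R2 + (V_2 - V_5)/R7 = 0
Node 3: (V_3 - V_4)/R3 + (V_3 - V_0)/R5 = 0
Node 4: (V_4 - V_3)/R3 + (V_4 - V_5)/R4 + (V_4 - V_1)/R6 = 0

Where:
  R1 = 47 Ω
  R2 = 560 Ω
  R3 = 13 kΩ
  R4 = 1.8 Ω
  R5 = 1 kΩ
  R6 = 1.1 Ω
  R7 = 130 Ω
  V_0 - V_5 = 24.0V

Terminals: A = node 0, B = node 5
Nodal analysis, taking node 5 as the 0 V reference.
Source V1 fixes V_0 = 24 V.
KCL at each unknown node (sum of currents leaving = 0; resistances in Ω):
  Node 1: (V_1 - 24)/47 + (V_1 - V_2)/560 + (V_1 - V_4)/1.1 = 0
  Node 2: (V_2 - V_1)/560 + (V_2 - 0)/130 = 0
  Node 3: (V_3 - V_4)/13000 + (V_3 - 24)/1000 = 0
  Node 4: (V_4 - V_3)/13000 + (V_4 - 0)/1.8 + (V_4 - V_1)/1.1 = 0
Collecting terms (coefficients in siemens):
  0.9322·V_1 - 0.001786·V_2 - 0.9091·V_4 = 0.5106
  0.009478·V_2 - 0.001786·V_1 = 0
  0.001077·V_3 - 0.00007692·V_4 = 0.024
  1.465·V_4 - 0.9091·V_1 - 0.00007692·V_3 = 0
Solving these 4 simultaneous equations (Gaussian elimination) gives:
  V_1 = 1.392 V, V_2 = 0.2623 V, V_3 = 22.35 V, V_4 = 0.8652 V
I_R6 = (V_1 - V_4)/R6 = (1.392 - 0.8652)/1.1 = 0.479 A
P_R6 = I_R6² × R6 = (0.479)² × 1.1 = 0.2524 W

Final answer: 0.2524 W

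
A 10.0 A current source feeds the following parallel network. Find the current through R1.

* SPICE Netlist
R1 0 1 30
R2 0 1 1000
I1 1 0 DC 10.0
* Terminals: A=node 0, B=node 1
All resistors sit directly between nodes 0 and 1, so they are in parallel and share one voltage V; the full source current 10 A splits among them.
1/R_par = 1/30 + 1/1000 = 0.03433 S  =>  R_par = 29.13 Ω
V = I × R_par = 10 × 29.13 = 291.3 V
I_R1 = V/R1 = 291.3/30 = 9.709 A

Final answer: 9.709 A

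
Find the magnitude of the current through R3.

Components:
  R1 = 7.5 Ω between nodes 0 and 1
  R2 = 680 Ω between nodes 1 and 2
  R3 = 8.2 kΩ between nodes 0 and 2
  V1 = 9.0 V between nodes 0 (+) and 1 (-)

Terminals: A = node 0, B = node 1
Nodal analysis, taking node 1 as the 0 V reference.
Source V1 fixes V_0 = 9 V.
KCL at each unknown node (sum of currents leaving = 0; resistances in Ω):
  Node 2: (V_2 - 0)/680 + (V_2 - 9)/8200 = 0
Collecting terms: 0.001593 × V_2 = 0.001098  =>  V_2 = 0.6892 V
I_R3 = (V_0 - V_2)/R3 = (9 - 0.6892)/8200 = 0.001014 A
|I_R3| = 0.001014 A

Final answer: |I_R3| = 0.001014 A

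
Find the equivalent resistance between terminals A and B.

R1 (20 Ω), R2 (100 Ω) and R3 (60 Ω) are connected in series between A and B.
Reduce the network between node 0 (A) and node 3 (B) by series/parallel combination:
  Rs1 = R1 + R2 (series, joined only at node 1) = 20 + 100 = 120 Ω
  Rs2 = R3 + Rs1 (series, joined only at node 2) = 60 + 120 = 180 Ω
R_eq = 180 Ω

Final answer: 180 Ω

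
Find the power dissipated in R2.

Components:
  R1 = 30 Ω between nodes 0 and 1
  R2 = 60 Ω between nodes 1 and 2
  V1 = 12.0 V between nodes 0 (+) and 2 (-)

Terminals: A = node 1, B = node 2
Nodal analysis, taking node 2 as the 0 V reference.
Source V1 fixes V_0 = 12 V.
KCL at each unknown node (sum of currents leaving = 0; resistances in Ω):
  Node 1: (V_1 - 12)/30 + (V_1 - 0)/60 = 0
Collecting terms: 0.05 × V_1 = 0.4  =>  V_1 = 8 V
I_R2 = (V_1 - V_2)/R2 = (8 - 0)/60 = 0.1333 A
P_R2 = I_R2² × R2 = (0.1333)² × 60 = 1.067 W

Final answer: 1.067 W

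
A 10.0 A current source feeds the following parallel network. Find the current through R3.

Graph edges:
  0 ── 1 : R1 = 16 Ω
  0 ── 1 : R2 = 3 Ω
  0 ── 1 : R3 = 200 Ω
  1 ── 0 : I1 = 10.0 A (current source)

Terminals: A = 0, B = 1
All resistors sit directly between nodes 0 and 1, so they are in parallel and share one voltage V; the full source current 10 A splits among them.
1/R_par = 1/16 + 1/3 + 1/200 = 0.4008 S  =>  R_par = 2.495 Ω
V = I × R_par = 10 × 2.495 = 24.95 V
I_R3 = V/R3 = 24.95/200 = 0.1247 A

Final answer: 0.1247 A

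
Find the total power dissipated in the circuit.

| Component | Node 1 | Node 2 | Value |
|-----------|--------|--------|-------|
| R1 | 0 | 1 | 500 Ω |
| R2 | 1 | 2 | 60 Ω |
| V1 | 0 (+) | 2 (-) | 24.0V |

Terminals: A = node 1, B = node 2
Nodal analysis, taking node 2 as the 0 V reference.
Source V1 fixes V_0 = 24 V.
KCL at each unknown node (sum of currents leaving = 0; resistances in Ω):
  Node 1: (V_1 - 24)/500 + (V_1 - 0)/60 = 0
Collecting terms: 0.01867 × V_1 = 0.048  =>  V_1 = 2.571 V
Power in each resistor, P = (ΔV)²/R:
  P_R1 = (24 - 2.571)²/500 = 0.9184 W
  P_R2 = (2.571 - 0)²/60 = 0.1102 W
P_total = P_R1 + P_R2 = 1.029 W

Final answer: 1.029 W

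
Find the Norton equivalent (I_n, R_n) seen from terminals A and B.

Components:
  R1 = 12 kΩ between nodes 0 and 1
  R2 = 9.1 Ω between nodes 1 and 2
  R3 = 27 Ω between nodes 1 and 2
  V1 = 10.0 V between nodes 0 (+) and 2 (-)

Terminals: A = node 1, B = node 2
Find the Thévenin equivalent first; then I_n = V_th/R_th and R_n = R_th.
Step 1 — V_th is the open-circuit voltage V_A - V_B (nothing connected across the terminals).
Nodal analysis, taking node 2 as the 0 V reference.
Source V1 fixes V_0 = 10 V.
KCL at each unknown node (sum of currents leaving = 0; resistances in Ω):
  Node 1: (V_1 - 10)/12000 + (V_1 - 0)/9.1 + (V_1 - 0)/27 = 0
Collecting terms: 0.147 × V_1 = 0.0008333  =>  V_1 = 0.005669 V
V_th = V_1 - V_2 = 0.005669 - 0 = 0.005669 V
Step 2 — R_th: zero the source — replace V1 by a short circuit (node 2 merges into node 0) — and find the resistance seen between A (node 1) and B (node 0).
Reduce the network between node 1 (A) and node 0 (B) by series/parallel combination:
  Rp1 = R1 ‖ R2 ‖ R3 (parallel, all between nodes 0 and 1) = 1/(1/12000 + 1/9.1 + 1/27) = 6.802 Ω
R_th = 6.802 Ω
I_n = V_th/R_th = 0.005669/6.802 = 0.0008333 A, and R_n = R_th = 6.802 Ω

Final answer: I_n = 0.0008333 A, R_n = 6.802 Ω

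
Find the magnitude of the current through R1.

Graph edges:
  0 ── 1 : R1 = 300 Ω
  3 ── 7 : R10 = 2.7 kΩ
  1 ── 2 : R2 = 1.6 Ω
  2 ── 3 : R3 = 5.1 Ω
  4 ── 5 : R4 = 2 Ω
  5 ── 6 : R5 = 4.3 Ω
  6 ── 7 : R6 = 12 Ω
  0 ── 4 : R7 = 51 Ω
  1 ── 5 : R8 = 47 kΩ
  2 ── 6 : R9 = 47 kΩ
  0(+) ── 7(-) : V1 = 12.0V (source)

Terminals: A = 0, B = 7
Nodal analysis, taking node 7 as the 0 V reference.
Source V1 fixes V_0 = 12 V.
KCL at each unknown node (sum of currents leaving = 0; resistances in Ω):
  Node 1: (V_1 - 12)/300 + (V_1 - V_2)/1.6 + (V_1 - V_5)/47000 = 0
  Node 2: (V_2 - V_1)/1.6 + (V_2 - V_3)/5.1 + (V_2 - V_6)/47000 = 0
  Node 3: (V_3 - V_2)/5.1 + (V_3 - 0)/2700 = 0
  Node 4: (V_4 - V_5)/2 + (V_4 - 12)/51 = 0
  Node 5: (V_5 - V_4)/2 + (V_5 - V_6)/4.3 + (V_5 - V_1)/47000 = 0
  Node 6: (V_6 - V_5)/4.3 + (V_6 - 0)/12 + (V_6 - V_2)/47000 = 0
Collecting terms (coefficients in siemens):
  0.6284·V_1 - 0.625·V_2 - 0.00002128·V_5 = 0.04
  0.8211·V_2 - 0.625·V_1 - 0.1961·V_3 - 0.00002128·V_6 = 0
  0.1964·V_3 - 0.1961·V_2 = 0
  0.5196·V_4 - 0.5·V_5 = 0.2353
  0.7326·V_5 - 0.00002128·V_1 - 0.5·V_4 - 0.2326·V_6 = 0
  0.3159·V_6 - 0.00002128·V_2 - 0.2326·V_5 = 0
Solving these 6 simultaneous equations (Gaussian elimination) gives:
  V_1 = 10.71 V, V_2 = 10.7 V, V_3 = 10.68 V, V_4 = 3.172 V
  V_5 = 2.826 V, V_6 = 2.081 V
I_R1 = (V_0 - V_1)/R1 = (12 - 10.71)/300 = 0.004307 A
|I_R1| = 0.004307 A

Final answer: |I_R1| = 0.004307 A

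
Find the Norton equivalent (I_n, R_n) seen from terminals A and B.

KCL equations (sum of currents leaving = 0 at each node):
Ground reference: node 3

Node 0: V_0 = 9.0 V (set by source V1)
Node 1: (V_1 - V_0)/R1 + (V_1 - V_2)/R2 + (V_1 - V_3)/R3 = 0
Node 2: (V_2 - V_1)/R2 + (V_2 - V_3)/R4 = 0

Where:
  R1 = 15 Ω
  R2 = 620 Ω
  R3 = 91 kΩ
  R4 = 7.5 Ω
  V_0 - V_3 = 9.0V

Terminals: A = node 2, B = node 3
Find the Thévenin equivalent first; then I_n = V_th/R_th and R_n = R_th.
Step 1 — V_th is the open-circuit voltage V_A - V_B (nothing connected across the terminals).
Nodal analysis, taking node 3 as the 0 V reference.
Source V1 fixes V_0 = 9 V.
KCL at each unknown node (sum of currents leaving = 0; resistances in Ω):
  Node 1: (V_1 - 9)/15 + (V_1 - V_2)/620 + (V_1 - 0)/91000 = 0
  Node 2: (V_2 - V_1)/620 + (V_2 - 0)/7.5 = 0
Collecting terms (coefficients in siemens):
  0.06829·V_1 - 0.001613·V_2 = 0.6
  0.1349·V_2 - 0.001613·V_1 = 0
Determinant D = (0.06829)(0.1349) - (-0.001613)(-0.001613) = 0.009213
V_1 = [(0.6)(0.1349) - (-0.001613)(0)]/D = 8.788 V
V_2 = [(0.06829)(0) - (0.6)(-0.001613)]/D = 0.105 V
V_th = V_2 - V_3 = 0.105 - 0 = 0.105 V
Step 2 — R_th: zero the source — replace V1 by a short circuit (node 3 merges into node 0) — and find the resistance seen between A (node 2) and B (node 0).
Reduce the network between node 2 (A) and node 0 (B) by series/parallel combination:
  Rp1 = R1 ‖ R3 (parallel, both between nodes 0 and 1) = 1/(1/15 + 1/91000) = 15 Ω
  Rs1 = R2 + Rp1 (series, joined only at node 1) = 620 + 15 = 635 Ω
  Rp2 = R4 ‖ Rs1 (parallel, both between nodes 0 and 2) = 1/(1/7.5 + 1/635) = 7.412 Ω
R_th = 7.412 Ω
I_n = V_th/R_th = 0.105/7.412 = 0.01417 A, and R_n = R_th = 7.412 Ω

Final answer: I_n = 0.01417 A, R_n = 7.412 Ω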